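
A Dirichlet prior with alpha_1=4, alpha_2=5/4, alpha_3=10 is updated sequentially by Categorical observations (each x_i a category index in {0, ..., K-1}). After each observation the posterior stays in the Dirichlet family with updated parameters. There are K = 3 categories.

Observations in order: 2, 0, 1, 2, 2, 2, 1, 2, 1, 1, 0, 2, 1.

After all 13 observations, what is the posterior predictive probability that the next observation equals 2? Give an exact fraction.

obs 1: x=2 → posterior Dirichlet(4, 5/4, 11)
obs 2: x=0 → posterior Dirichlet(5, 5/4, 11)
obs 3: x=1 → posterior Dirichlet(5, 9/4, 11)
obs 4: x=2 → posterior Dirichlet(5, 9/4, 12)
obs 5: x=2 → posterior Dirichlet(5, 9/4, 13)
obs 6: x=2 → posterior Dirichlet(5, 9/4, 14)
obs 7: x=1 → posterior Dirichlet(5, 13/4, 14)
obs 8: x=2 → posterior Dirichlet(5, 13/4, 15)
obs 9: x=1 → posterior Dirichlet(5, 17/4, 15)
obs 10: x=1 → posterior Dirichlet(5, 21/4, 15)
obs 11: x=0 → posterior Dirichlet(6, 21/4, 15)
obs 12: x=2 → posterior Dirichlet(6, 21/4, 16)
obs 13: x=1 → posterior Dirichlet(6, 25/4, 16)

64/113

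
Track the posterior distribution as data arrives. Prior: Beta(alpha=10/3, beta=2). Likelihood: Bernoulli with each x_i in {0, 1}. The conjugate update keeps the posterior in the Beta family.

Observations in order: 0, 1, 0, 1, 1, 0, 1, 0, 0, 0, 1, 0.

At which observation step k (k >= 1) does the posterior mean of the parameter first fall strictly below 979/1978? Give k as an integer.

obs 1: x=0 → posterior Beta(10/3, 3)
obs 2: x=1 → posterior Beta(13/3, 3)
obs 3: x=0 → posterior Beta(13/3, 4)
obs 4: x=1 → posterior Beta(16/3, 4)
obs 5: x=1 → posterior Beta(19/3, 4)
obs 6: x=0 → posterior Beta(19/3, 5)
obs 7: x=1 → posterior Beta(22/3, 5)
obs 8: x=0 → posterior Beta(22/3, 6)
obs 9: x=0 → posterior Beta(22/3, 7)
obs 10: x=0 → posterior Beta(22/3, 8)
obs 11: x=1 → posterior Beta(25/3, 8)
obs 12: x=0 → posterior Beta(25/3, 9)

k = 10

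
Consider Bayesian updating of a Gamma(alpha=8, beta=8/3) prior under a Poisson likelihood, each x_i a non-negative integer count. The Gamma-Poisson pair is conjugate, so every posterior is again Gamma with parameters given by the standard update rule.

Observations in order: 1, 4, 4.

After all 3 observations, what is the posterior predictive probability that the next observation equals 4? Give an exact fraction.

64929260915196686283488553/419430400000000000000000000

obs 1: x=1 → posterior Gamma(9, 11/3)
obs 2: x=4 → posterior Gamma(13, 14/3)
obs 3: x=4 → posterior Gamma(17, 17/3)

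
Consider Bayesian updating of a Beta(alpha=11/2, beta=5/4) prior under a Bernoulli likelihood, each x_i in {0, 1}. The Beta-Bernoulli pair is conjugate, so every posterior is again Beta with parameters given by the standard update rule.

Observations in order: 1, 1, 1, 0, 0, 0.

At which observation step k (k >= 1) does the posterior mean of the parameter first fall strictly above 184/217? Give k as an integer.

obs 1: x=1 → posterior Beta(13/2, 5/4)
obs 2: x=1 → posterior Beta(15/2, 5/4)
obs 3: x=1 → posterior Beta(17/2, 5/4)
obs 4: x=0 → posterior Beta(17/2, 9/4)
obs 5: x=0 → posterior Beta(17/2, 13/4)
obs 6: x=0 → posterior Beta(17/2, 17/4)

k = 2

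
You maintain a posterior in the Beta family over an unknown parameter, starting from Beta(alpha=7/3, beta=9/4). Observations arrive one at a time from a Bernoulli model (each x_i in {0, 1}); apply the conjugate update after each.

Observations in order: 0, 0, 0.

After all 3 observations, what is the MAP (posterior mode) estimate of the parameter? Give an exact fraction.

16/67

obs 1: x=0 → posterior Beta(7/3, 13/4)
obs 2: x=0 → posterior Beta(7/3, 17/4)
obs 3: x=0 → posterior Beta(7/3, 21/4)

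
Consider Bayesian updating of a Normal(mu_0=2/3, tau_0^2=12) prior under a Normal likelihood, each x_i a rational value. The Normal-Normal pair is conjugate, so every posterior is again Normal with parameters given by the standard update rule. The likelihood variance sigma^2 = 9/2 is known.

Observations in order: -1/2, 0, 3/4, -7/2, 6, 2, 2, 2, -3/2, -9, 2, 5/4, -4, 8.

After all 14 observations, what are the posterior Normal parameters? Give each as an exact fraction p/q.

obs 1: x=-1/2 → posterior Normal(-2/11, 36/11)
obs 2: x=0 → posterior Normal(-2/19, 36/19)
obs 3: x=3/4 → posterior Normal(4/27, 4/3)
obs 4: x=-7/2 → posterior Normal(-24/35, 36/35)
obs 5: x=6 → posterior Normal(24/43, 36/43)
obs 6: x=2 → posterior Normal(40/51, 12/17)
obs 7: x=2 → posterior Normal(56/59, 36/59)
obs 8: x=2 → posterior Normal(72/67, 36/67)
obs 9: x=-3/2 → posterior Normal(4/5, 12/25)
obs 10: x=-9 → posterior Normal(-12/83, 36/83)
obs 11: x=2 → posterior Normal(4/91, 36/91)
obs 12: x=5/4 → posterior Normal(14/99, 4/11)
obs 13: x=-4 → posterior Normal(-18/107, 36/107)
obs 14: x=8 → posterior Normal(2/5, 36/115)

mu_0=2/5, tau_0^2=36/115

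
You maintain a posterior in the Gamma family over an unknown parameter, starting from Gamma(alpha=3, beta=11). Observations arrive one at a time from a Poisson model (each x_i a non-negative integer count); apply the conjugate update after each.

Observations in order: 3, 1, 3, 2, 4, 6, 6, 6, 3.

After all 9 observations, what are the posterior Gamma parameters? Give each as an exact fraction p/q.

alpha=37, beta=20

obs 1: x=3 → posterior Gamma(6, 12)
obs 2: x=1 → posterior Gamma(7, 13)
obs 3: x=3 → posterior Gamma(10, 14)
obs 4: x=2 → posterior Gamma(12, 15)
obs 5: x=4 → posterior Gamma(16, 16)
obs 6: x=6 → posterior Gamma(22, 17)
obs 7: x=6 → posterior Gamma(28, 18)
obs 8: x=6 → posterior Gamma(34, 19)
obs 9: x=3 → posterior Gamma(37, 20)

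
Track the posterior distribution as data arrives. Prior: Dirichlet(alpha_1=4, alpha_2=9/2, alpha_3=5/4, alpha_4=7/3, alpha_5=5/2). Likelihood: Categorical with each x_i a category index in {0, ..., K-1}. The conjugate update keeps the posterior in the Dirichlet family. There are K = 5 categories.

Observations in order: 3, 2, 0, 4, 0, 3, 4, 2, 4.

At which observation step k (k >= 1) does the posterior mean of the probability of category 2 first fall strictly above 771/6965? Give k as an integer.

k = 2

obs 1: x=3 → posterior Dirichlet(4, 9/2, 5/4, 10/3, 5/2)
obs 2: x=2 → posterior Dirichlet(4, 9/2, 9/4, 10/3, 5/2)
obs 3: x=0 → posterior Dirichlet(5, 9/2, 9/4, 10/3, 5/2)
obs 4: x=4 → posterior Dirichlet(5, 9/2, 9/4, 10/3, 7/2)
obs 5: x=0 → posterior Dirichlet(6, 9/2, 9/4, 10/3, 7/2)
obs 6: x=3 → posterior Dirichlet(6, 9/2, 9/4, 13/3, 7/2)
obs 7: x=4 → posterior Dirichlet(6, 9/2, 9/4, 13/3, 9/2)
obs 8: x=2 → posterior Dirichlet(6, 9/2, 13/4, 13/3, 9/2)
obs 9: x=4 → posterior Dirichlet(6, 9/2, 13/4, 13/3, 11/2)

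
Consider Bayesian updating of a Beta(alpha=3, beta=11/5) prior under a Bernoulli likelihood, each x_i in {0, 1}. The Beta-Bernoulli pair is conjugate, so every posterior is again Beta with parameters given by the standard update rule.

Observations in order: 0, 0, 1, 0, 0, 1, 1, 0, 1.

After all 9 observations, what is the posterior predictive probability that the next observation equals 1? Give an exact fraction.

35/71

obs 1: x=0 → posterior Beta(3, 16/5)
obs 2: x=0 → posterior Beta(3, 21/5)
obs 3: x=1 → posterior Beta(4, 21/5)
obs 4: x=0 → posterior Beta(4, 26/5)
obs 5: x=0 → posterior Beta(4, 31/5)
obs 6: x=1 → posterior Beta(5, 31/5)
obs 7: x=1 → posterior Beta(6, 31/5)
obs 8: x=0 → posterior Beta(6, 36/5)
obs 9: x=1 → posterior Beta(7, 36/5)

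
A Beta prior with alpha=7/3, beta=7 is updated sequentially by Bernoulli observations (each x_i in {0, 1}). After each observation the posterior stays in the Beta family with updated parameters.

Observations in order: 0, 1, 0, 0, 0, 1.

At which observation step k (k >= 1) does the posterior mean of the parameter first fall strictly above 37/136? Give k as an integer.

k = 2

obs 1: x=0 → posterior Beta(7/3, 8)
obs 2: x=1 → posterior Beta(10/3, 8)
obs 3: x=0 → posterior Beta(10/3, 9)
obs 4: x=0 → posterior Beta(10/3, 10)
obs 5: x=0 → posterior Beta(10/3, 11)
obs 6: x=1 → posterior Beta(13/3, 11)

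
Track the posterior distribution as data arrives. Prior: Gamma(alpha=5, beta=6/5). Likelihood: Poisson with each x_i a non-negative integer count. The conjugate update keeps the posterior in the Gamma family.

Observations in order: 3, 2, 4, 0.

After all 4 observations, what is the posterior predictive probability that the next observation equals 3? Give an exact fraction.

4515698229230800568320000/22550116774162743178682911

obs 1: x=3 → posterior Gamma(8, 11/5)
obs 2: x=2 → posterior Gamma(10, 16/5)
obs 3: x=4 → posterior Gamma(14, 21/5)
obs 4: x=0 → posterior Gamma(14, 26/5)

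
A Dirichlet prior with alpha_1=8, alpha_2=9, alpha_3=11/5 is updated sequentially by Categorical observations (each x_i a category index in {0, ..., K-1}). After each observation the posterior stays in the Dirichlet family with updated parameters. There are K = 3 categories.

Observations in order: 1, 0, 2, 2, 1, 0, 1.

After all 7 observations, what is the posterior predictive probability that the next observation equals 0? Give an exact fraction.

obs 1: x=1 → posterior Dirichlet(8, 10, 11/5)
obs 2: x=0 → posterior Dirichlet(9, 10, 11/5)
obs 3: x=2 → posterior Dirichlet(9, 10, 16/5)
obs 4: x=2 → posterior Dirichlet(9, 10, 21/5)
obs 5: x=1 → posterior Dirichlet(9, 11, 21/5)
obs 6: x=0 → posterior Dirichlet(10, 11, 21/5)
obs 7: x=1 → posterior Dirichlet(10, 12, 21/5)

50/131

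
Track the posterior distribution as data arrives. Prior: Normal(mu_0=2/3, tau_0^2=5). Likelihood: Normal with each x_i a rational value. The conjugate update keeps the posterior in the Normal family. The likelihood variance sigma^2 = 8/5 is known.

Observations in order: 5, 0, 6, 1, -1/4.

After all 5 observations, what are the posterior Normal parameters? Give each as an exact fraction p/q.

obs 1: x=5 → posterior Normal(391/99, 40/33)
obs 2: x=0 → posterior Normal(391/174, 20/29)
obs 3: x=6 → posterior Normal(841/249, 40/83)
obs 4: x=1 → posterior Normal(229/81, 10/27)
obs 5: x=-1/4 → posterior Normal(3589/1596, 40/133)

mu_0=3589/1596, tau_0^2=40/133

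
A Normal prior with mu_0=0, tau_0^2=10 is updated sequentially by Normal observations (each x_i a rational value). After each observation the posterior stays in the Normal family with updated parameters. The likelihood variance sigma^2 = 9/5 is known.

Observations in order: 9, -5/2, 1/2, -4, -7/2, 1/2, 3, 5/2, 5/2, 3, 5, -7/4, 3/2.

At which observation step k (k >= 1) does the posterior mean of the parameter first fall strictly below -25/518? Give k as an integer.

k = 5

obs 1: x=9 → posterior Normal(450/59, 90/59)
obs 2: x=-5/2 → posterior Normal(325/109, 90/109)
obs 3: x=1/2 → posterior Normal(350/159, 30/53)
obs 4: x=-4 → posterior Normal(150/209, 90/209)
obs 5: x=-7/2 → posterior Normal(-25/259, 90/259)
obs 6: x=1/2 → posterior Normal(0, 30/103)
obs 7: x=3 → posterior Normal(150/359, 90/359)
obs 8: x=5/2 → posterior Normal(275/409, 90/409)
obs 9: x=5/2 → posterior Normal(400/459, 10/51)
obs 10: x=3 → posterior Normal(550/509, 90/509)
obs 11: x=5 → posterior Normal(800/559, 90/559)
obs 12: x=-7/4 → posterior Normal(475/406, 30/203)
obs 13: x=3/2 → posterior Normal(1575/1318, 90/659)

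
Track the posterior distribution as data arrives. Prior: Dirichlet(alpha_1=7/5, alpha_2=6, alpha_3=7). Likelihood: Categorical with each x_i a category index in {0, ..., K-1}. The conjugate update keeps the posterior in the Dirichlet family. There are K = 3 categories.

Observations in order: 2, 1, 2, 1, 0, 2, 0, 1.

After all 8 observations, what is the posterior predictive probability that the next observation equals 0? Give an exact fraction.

17/112

obs 1: x=2 → posterior Dirichlet(7/5, 6, 8)
obs 2: x=1 → posterior Dirichlet(7/5, 7, 8)
obs 3: x=2 → posterior Dirichlet(7/5, 7, 9)
obs 4: x=1 → posterior Dirichlet(7/5, 8, 9)
obs 5: x=0 → posterior Dirichlet(12/5, 8, 9)
obs 6: x=2 → posterior Dirichlet(12/5, 8, 10)
obs 7: x=0 → posterior Dirichlet(17/5, 8, 10)
obs 8: x=1 → posterior Dirichlet(17/5, 9, 10)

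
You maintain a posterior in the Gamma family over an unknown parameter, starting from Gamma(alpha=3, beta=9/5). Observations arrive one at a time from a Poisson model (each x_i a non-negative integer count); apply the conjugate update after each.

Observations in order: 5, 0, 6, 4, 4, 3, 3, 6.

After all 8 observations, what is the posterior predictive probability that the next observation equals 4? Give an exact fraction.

40296323844913948734662649566225939341298515344636507105396259375/225861193414398058261839656592171467428213068264359140495208742912

obs 1: x=5 → posterior Gamma(8, 14/5)
obs 2: x=0 → posterior Gamma(8, 19/5)
obs 3: x=6 → posterior Gamma(14, 24/5)
obs 4: x=4 → posterior Gamma(18, 29/5)
obs 5: x=4 → posterior Gamma(22, 34/5)
obs 6: x=3 → posterior Gamma(25, 39/5)
obs 7: x=3 → posterior Gamma(28, 44/5)
obs 8: x=6 → posterior Gamma(34, 49/5)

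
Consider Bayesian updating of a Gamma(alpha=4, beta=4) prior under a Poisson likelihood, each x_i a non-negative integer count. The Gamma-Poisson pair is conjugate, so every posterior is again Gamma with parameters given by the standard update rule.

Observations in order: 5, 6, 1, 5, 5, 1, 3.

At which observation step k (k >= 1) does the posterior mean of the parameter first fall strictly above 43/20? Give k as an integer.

k = 2

obs 1: x=5 → posterior Gamma(9, 5)
obs 2: x=6 → posterior Gamma(15, 6)
obs 3: x=1 → posterior Gamma(16, 7)
obs 4: x=5 → posterior Gamma(21, 8)
obs 5: x=5 → posterior Gamma(26, 9)
obs 6: x=1 → posterior Gamma(27, 10)
obs 7: x=3 → posterior Gamma(30, 11)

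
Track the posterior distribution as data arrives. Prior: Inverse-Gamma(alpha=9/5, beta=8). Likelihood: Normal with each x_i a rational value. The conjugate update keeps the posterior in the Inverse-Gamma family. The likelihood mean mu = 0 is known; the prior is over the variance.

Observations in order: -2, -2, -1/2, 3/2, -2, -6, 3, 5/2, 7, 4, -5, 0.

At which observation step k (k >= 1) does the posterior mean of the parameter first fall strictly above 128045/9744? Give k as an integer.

k = 11

obs 1: x=-2 → posterior Inverse-Gamma(23/10, 10)
obs 2: x=-2 → posterior Inverse-Gamma(14/5, 12)
obs 3: x=-1/2 → posterior Inverse-Gamma(33/10, 97/8)
obs 4: x=3/2 → posterior Inverse-Gamma(19/5, 53/4)
obs 5: x=-2 → posterior Inverse-Gamma(43/10, 61/4)
obs 6: x=-6 → posterior Inverse-Gamma(24/5, 133/4)
obs 7: x=3 → posterior Inverse-Gamma(53/10, 151/4)
obs 8: x=5/2 → posterior Inverse-Gamma(29/5, 327/8)
obs 9: x=7 → posterior Inverse-Gamma(63/10, 523/8)
obs 10: x=4 → posterior Inverse-Gamma(34/5, 587/8)
obs 11: x=-5 → posterior Inverse-Gamma(73/10, 687/8)
obs 12: x=0 → posterior Inverse-Gamma(39/5, 687/8)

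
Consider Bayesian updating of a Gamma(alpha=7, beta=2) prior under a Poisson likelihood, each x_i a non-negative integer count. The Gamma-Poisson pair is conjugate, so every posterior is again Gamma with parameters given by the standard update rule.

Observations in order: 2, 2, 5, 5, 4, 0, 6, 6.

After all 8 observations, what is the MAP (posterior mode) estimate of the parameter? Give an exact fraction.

obs 1: x=2 → posterior Gamma(9, 3)
obs 2: x=2 → posterior Gamma(11, 4)
obs 3: x=5 → posterior Gamma(16, 5)
obs 4: x=5 → posterior Gamma(21, 6)
obs 5: x=4 → posterior Gamma(25, 7)
obs 6: x=0 → posterior Gamma(25, 8)
obs 7: x=6 → posterior Gamma(31, 9)
obs 8: x=6 → posterior Gamma(37, 10)

18/5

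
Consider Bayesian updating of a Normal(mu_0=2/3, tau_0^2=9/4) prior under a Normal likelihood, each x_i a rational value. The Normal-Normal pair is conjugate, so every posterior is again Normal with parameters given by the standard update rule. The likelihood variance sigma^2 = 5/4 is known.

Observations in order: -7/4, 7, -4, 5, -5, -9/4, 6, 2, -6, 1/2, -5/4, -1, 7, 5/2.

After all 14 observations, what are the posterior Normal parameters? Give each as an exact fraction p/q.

mu_0=985/1572, tau_0^2=45/524

obs 1: x=-7/4 → posterior Normal(-149/168, 45/56)
obs 2: x=7 → posterior Normal(607/276, 45/92)
obs 3: x=-4 → posterior Normal(175/384, 45/128)
obs 4: x=5 → posterior Normal(715/492, 45/164)
obs 5: x=-5 → posterior Normal(7/24, 9/40)
obs 6: x=-9/4 → posterior Normal(-17/177, 45/236)
obs 7: x=6 → posterior Normal(145/204, 45/272)
obs 8: x=2 → posterior Normal(199/231, 45/308)
obs 9: x=-6 → posterior Normal(37/258, 45/344)
obs 10: x=1/2 → posterior Normal(101/570, 9/76)
obs 11: x=-5/4 → posterior Normal(67/1248, 45/416)
obs 12: x=-1 → posterior Normal(-41/1356, 45/452)
obs 13: x=7 → posterior Normal(715/1464, 45/488)
obs 14: x=5/2 → posterior Normal(985/1572, 45/524)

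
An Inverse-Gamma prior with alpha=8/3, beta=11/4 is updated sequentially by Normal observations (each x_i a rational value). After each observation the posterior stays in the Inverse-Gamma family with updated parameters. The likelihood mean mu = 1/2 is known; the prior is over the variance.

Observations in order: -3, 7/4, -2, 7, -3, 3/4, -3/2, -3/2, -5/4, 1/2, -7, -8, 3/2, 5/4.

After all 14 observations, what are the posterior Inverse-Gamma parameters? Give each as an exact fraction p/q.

alpha=29/3, beta=885/8

obs 1: x=-3 → posterior Inverse-Gamma(19/6, 71/8)
obs 2: x=7/4 → posterior Inverse-Gamma(11/3, 309/32)
obs 3: x=-2 → posterior Inverse-Gamma(25/6, 409/32)
obs 4: x=7 → posterior Inverse-Gamma(14/3, 1085/32)
obs 5: x=-3 → posterior Inverse-Gamma(31/6, 1281/32)
obs 6: x=3/4 → posterior Inverse-Gamma(17/3, 641/16)
obs 7: x=-3/2 → posterior Inverse-Gamma(37/6, 673/16)
obs 8: x=-3/2 → posterior Inverse-Gamma(20/3, 705/16)
obs 9: x=-5/4 → posterior Inverse-Gamma(43/6, 1459/32)
obs 10: x=1/2 → posterior Inverse-Gamma(23/3, 1459/32)
obs 11: x=-7 → posterior Inverse-Gamma(49/6, 2359/32)
obs 12: x=-8 → posterior Inverse-Gamma(26/3, 3515/32)
obs 13: x=3/2 → posterior Inverse-Gamma(55/6, 3531/32)
obs 14: x=5/4 → posterior Inverse-Gamma(29/3, 885/8)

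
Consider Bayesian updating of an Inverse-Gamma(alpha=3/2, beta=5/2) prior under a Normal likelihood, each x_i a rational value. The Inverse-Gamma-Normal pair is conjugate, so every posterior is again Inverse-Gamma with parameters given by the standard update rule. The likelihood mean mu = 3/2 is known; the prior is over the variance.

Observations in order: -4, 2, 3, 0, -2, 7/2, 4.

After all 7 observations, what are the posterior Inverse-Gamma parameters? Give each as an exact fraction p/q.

alpha=5, beta=125/4

obs 1: x=-4 → posterior Inverse-Gamma(2, 141/8)
obs 2: x=2 → posterior Inverse-Gamma(5/2, 71/4)
obs 3: x=3 → posterior Inverse-Gamma(3, 151/8)
obs 4: x=0 → posterior Inverse-Gamma(7/2, 20)
obs 5: x=-2 → posterior Inverse-Gamma(4, 209/8)
obs 6: x=7/2 → posterior Inverse-Gamma(9/2, 225/8)
obs 7: x=4 → posterior Inverse-Gamma(5, 125/4)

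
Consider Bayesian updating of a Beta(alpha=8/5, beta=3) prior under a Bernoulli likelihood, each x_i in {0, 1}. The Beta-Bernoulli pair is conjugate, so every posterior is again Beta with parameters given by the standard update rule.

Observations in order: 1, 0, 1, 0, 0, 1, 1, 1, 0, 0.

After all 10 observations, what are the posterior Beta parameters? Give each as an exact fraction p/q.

alpha=33/5, beta=8

obs 1: x=1 → posterior Beta(13/5, 3)
obs 2: x=0 → posterior Beta(13/5, 4)
obs 3: x=1 → posterior Beta(18/5, 4)
obs 4: x=0 → posterior Beta(18/5, 5)
obs 5: x=0 → posterior Beta(18/5, 6)
obs 6: x=1 → posterior Beta(23/5, 6)
obs 7: x=1 → posterior Beta(28/5, 6)
obs 8: x=1 → posterior Beta(33/5, 6)
obs 9: x=0 → posterior Beta(33/5, 7)
obs 10: x=0 → posterior Beta(33/5, 8)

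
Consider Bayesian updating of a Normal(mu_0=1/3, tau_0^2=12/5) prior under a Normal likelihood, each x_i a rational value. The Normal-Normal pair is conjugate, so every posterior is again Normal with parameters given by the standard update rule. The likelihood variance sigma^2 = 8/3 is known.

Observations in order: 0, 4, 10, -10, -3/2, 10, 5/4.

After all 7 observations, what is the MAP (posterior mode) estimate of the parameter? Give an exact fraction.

1525/876

obs 1: x=0 → posterior Normal(10/57, 24/19)
obs 2: x=4 → posterior Normal(59/42, 6/7)
obs 3: x=10 → posterior Normal(388/111, 24/37)
obs 4: x=-10 → posterior Normal(59/69, 12/23)
obs 5: x=-3/2 → posterior Normal(31/66, 24/55)
obs 6: x=10 → posterior Normal(695/384, 3/8)
obs 7: x=5/4 → posterior Normal(1525/876, 24/73)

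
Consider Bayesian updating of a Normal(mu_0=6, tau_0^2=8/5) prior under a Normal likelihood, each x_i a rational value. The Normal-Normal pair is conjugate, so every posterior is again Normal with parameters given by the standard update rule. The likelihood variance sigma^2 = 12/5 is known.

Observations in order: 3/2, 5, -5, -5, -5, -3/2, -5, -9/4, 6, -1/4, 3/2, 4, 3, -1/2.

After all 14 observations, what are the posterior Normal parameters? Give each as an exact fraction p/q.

obs 1: x=3/2 → posterior Normal(21/5, 24/25)
obs 2: x=5 → posterior Normal(31/7, 24/35)
obs 3: x=-5 → posterior Normal(7/3, 8/15)
obs 4: x=-5 → posterior Normal(1, 24/55)
obs 5: x=-5 → posterior Normal(1/13, 24/65)
obs 6: x=-3/2 → posterior Normal(-2/15, 8/25)
obs 7: x=-5 → posterior Normal(-12/17, 24/85)
obs 8: x=-9/4 → posterior Normal(-33/38, 24/95)
obs 9: x=6 → posterior Normal(-3/14, 8/35)
obs 10: x=-1/4 → posterior Normal(-5/23, 24/115)
obs 11: x=3/2 → posterior Normal(-2/25, 24/125)
obs 12: x=4 → posterior Normal(2/9, 8/45)
obs 13: x=3 → posterior Normal(12/29, 24/145)
obs 14: x=-1/2 → posterior Normal(11/31, 24/155)

mu_0=11/31, tau_0^2=24/155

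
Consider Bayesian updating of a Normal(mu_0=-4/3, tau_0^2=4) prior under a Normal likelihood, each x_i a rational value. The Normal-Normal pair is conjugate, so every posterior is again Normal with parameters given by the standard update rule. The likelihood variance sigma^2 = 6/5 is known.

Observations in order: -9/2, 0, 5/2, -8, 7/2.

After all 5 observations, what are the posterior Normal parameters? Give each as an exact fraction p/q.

obs 1: x=-9/2 → posterior Normal(-49/13, 12/13)
obs 2: x=0 → posterior Normal(-49/23, 12/23)
obs 3: x=5/2 → posterior Normal(-8/11, 4/11)
obs 4: x=-8 → posterior Normal(-104/43, 12/43)
obs 5: x=7/2 → posterior Normal(-69/53, 12/53)

mu_0=-69/53, tau_0^2=12/53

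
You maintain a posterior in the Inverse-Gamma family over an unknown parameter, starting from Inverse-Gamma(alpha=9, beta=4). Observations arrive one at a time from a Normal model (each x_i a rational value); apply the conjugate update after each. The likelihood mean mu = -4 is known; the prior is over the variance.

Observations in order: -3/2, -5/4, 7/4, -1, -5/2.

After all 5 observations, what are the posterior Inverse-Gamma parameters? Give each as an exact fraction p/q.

alpha=23/2, beta=529/16

obs 1: x=-3/2 → posterior Inverse-Gamma(19/2, 57/8)
obs 2: x=-5/4 → posterior Inverse-Gamma(10, 349/32)
obs 3: x=7/4 → posterior Inverse-Gamma(21/2, 439/16)
obs 4: x=-1 → posterior Inverse-Gamma(11, 511/16)
obs 5: x=-5/2 → posterior Inverse-Gamma(23/2, 529/16)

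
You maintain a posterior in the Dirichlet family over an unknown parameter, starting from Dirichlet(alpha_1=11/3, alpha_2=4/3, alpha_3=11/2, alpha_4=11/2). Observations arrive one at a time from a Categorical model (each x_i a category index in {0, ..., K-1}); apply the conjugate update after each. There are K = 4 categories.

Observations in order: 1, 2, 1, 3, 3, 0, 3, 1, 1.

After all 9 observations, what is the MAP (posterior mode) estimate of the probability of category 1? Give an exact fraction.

13/63

obs 1: x=1 → posterior Dirichlet(11/3, 7/3, 11/2, 11/2)
obs 2: x=2 → posterior Dirichlet(11/3, 7/3, 13/2, 11/2)
obs 3: x=1 → posterior Dirichlet(11/3, 10/3, 13/2, 11/2)
obs 4: x=3 → posterior Dirichlet(11/3, 10/3, 13/2, 13/2)
obs 5: x=3 → posterior Dirichlet(11/3, 10/3, 13/2, 15/2)
obs 6: x=0 → posterior Dirichlet(14/3, 10/3, 13/2, 15/2)
obs 7: x=3 → posterior Dirichlet(14/3, 10/3, 13/2, 17/2)
obs 8: x=1 → posterior Dirichlet(14/3, 13/3, 13/2, 17/2)
obs 9: x=1 → posterior Dirichlet(14/3, 16/3, 13/2, 17/2)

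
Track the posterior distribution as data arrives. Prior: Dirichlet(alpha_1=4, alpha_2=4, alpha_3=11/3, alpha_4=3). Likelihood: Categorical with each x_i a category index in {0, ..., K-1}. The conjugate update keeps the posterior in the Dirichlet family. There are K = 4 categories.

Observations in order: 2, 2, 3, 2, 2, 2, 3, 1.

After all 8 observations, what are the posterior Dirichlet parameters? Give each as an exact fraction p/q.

alpha_1=4, alpha_2=5, alpha_3=26/3, alpha_4=5

obs 1: x=2 → posterior Dirichlet(4, 4, 14/3, 3)
obs 2: x=2 → posterior Dirichlet(4, 4, 17/3, 3)
obs 3: x=3 → posterior Dirichlet(4, 4, 17/3, 4)
obs 4: x=2 → posterior Dirichlet(4, 4, 20/3, 4)
obs 5: x=2 → posterior Dirichlet(4, 4, 23/3, 4)
obs 6: x=2 → posterior Dirichlet(4, 4, 26/3, 4)
obs 7: x=3 → posterior Dirichlet(4, 4, 26/3, 5)
obs 8: x=1 → posterior Dirichlet(4, 5, 26/3, 5)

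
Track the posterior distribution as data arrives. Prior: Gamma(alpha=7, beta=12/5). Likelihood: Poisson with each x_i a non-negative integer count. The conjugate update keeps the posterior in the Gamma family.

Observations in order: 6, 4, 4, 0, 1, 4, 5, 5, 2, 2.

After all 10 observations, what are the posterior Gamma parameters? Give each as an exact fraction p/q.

obs 1: x=6 → posterior Gamma(13, 17/5)
obs 2: x=4 → posterior Gamma(17, 22/5)
obs 3: x=4 → posterior Gamma(21, 27/5)
obs 4: x=0 → posterior Gamma(21, 32/5)
obs 5: x=1 → posterior Gamma(22, 37/5)
obs 6: x=4 → posterior Gamma(26, 42/5)
obs 7: x=5 → posterior Gamma(31, 47/5)
obs 8: x=5 → posterior Gamma(36, 52/5)
obs 9: x=2 → posterior Gamma(38, 57/5)
obs 10: x=2 → posterior Gamma(40, 62/5)

alpha=40, beta=62/5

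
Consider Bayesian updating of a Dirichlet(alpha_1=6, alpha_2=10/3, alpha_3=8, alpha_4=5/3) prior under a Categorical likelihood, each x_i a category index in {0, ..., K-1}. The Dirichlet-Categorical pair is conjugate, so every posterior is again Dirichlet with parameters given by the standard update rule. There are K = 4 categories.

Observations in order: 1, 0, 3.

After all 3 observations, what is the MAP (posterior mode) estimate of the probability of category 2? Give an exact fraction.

obs 1: x=1 → posterior Dirichlet(6, 13/3, 8, 5/3)
obs 2: x=0 → posterior Dirichlet(7, 13/3, 8, 5/3)
obs 3: x=3 → posterior Dirichlet(7, 13/3, 8, 8/3)

7/18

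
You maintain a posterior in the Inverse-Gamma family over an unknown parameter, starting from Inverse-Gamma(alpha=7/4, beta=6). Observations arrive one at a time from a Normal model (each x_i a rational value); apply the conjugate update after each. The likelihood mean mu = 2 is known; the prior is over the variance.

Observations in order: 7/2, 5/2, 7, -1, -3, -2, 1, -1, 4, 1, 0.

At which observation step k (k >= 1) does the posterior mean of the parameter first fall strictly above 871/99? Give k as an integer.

obs 1: x=7/2 → posterior Inverse-Gamma(9/4, 57/8)
obs 2: x=5/2 → posterior Inverse-Gamma(11/4, 29/4)
obs 3: x=7 → posterior Inverse-Gamma(13/4, 79/4)
obs 4: x=-1 → posterior Inverse-Gamma(15/4, 97/4)
obs 5: x=-3 → posterior Inverse-Gamma(17/4, 147/4)
obs 6: x=-2 → posterior Inverse-Gamma(19/4, 179/4)
obs 7: x=1 → posterior Inverse-Gamma(21/4, 181/4)
obs 8: x=-1 → posterior Inverse-Gamma(23/4, 199/4)
obs 9: x=4 → posterior Inverse-Gamma(25/4, 207/4)
obs 10: x=1 → posterior Inverse-Gamma(27/4, 209/4)
obs 11: x=0 → posterior Inverse-Gamma(29/4, 217/4)

k = 4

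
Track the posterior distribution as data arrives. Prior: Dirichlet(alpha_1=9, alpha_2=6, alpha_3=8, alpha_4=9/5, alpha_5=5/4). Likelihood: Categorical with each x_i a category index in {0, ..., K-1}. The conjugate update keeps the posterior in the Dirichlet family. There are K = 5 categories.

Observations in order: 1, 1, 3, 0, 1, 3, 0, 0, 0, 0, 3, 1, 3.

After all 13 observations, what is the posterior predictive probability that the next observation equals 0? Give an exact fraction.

280/781

obs 1: x=1 → posterior Dirichlet(9, 7, 8, 9/5, 5/4)
obs 2: x=1 → posterior Dirichlet(9, 8, 8, 9/5, 5/4)
obs 3: x=3 → posterior Dirichlet(9, 8, 8, 14/5, 5/4)
obs 4: x=0 → posterior Dirichlet(10, 8, 8, 14/5, 5/4)
obs 5: x=1 → posterior Dirichlet(10, 9, 8, 14/5, 5/4)
obs 6: x=3 → posterior Dirichlet(10, 9, 8, 19/5, 5/4)
obs 7: x=0 → posterior Dirichlet(11, 9, 8, 19/5, 5/4)
obs 8: x=0 → posterior Dirichlet(12, 9, 8, 19/5, 5/4)
obs 9: x=0 → posterior Dirichlet(13, 9, 8, 19/5, 5/4)
obs 10: x=0 → posterior Dirichlet(14, 9, 8, 19/5, 5/4)
obs 11: x=3 → posterior Dirichlet(14, 9, 8, 24/5, 5/4)
obs 12: x=1 → posterior Dirichlet(14, 10, 8, 24/5, 5/4)
obs 13: x=3 → posterior Dirichlet(14, 10, 8, 29/5, 5/4)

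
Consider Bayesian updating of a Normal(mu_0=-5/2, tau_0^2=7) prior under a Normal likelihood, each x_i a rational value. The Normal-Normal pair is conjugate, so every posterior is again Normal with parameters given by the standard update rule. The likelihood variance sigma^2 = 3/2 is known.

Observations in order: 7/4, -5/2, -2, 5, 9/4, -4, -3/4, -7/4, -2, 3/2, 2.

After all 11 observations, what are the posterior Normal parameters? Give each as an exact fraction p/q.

mu_0=-29/314, tau_0^2=21/157

obs 1: x=7/4 → posterior Normal(1, 21/17)
obs 2: x=-5/2 → posterior Normal(-18/31, 21/31)
obs 3: x=-2 → posterior Normal(-46/45, 7/15)
obs 4: x=5 → posterior Normal(24/59, 21/59)
obs 5: x=9/4 → posterior Normal(111/146, 21/73)
obs 6: x=-4 → posterior Normal(-1/174, 7/29)
obs 7: x=-3/4 → posterior Normal(-11/101, 21/101)
obs 8: x=-7/4 → posterior Normal(-71/230, 21/115)
obs 9: x=-2 → posterior Normal(-127/258, 7/43)
obs 10: x=3/2 → posterior Normal(-85/286, 21/143)
obs 11: x=2 → posterior Normal(-29/314, 21/157)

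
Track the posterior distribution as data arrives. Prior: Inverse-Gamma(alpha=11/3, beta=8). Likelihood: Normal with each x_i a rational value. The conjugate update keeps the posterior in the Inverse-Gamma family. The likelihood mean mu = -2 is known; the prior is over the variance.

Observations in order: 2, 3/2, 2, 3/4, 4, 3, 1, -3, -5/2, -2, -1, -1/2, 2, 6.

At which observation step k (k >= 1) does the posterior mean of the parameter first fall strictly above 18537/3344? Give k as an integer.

obs 1: x=2 → posterior Inverse-Gamma(25/6, 16)
obs 2: x=3/2 → posterior Inverse-Gamma(14/3, 177/8)
obs 3: x=2 → posterior Inverse-Gamma(31/6, 241/8)
obs 4: x=3/4 → posterior Inverse-Gamma(17/3, 1085/32)
obs 5: x=4 → posterior Inverse-Gamma(37/6, 1661/32)
obs 6: x=3 → posterior Inverse-Gamma(20/3, 2061/32)
obs 7: x=1 → posterior Inverse-Gamma(43/6, 2205/32)
obs 8: x=-3 → posterior Inverse-Gamma(23/3, 2221/32)
obs 9: x=-5/2 → posterior Inverse-Gamma(49/6, 2225/32)
obs 10: x=-2 → posterior Inverse-Gamma(26/3, 2225/32)
obs 11: x=-1 → posterior Inverse-Gamma(55/6, 2241/32)
obs 12: x=-1/2 → posterior Inverse-Gamma(29/3, 2277/32)
obs 13: x=2 → posterior Inverse-Gamma(61/6, 2533/32)
obs 14: x=6 → posterior Inverse-Gamma(32/3, 3557/32)

k = 2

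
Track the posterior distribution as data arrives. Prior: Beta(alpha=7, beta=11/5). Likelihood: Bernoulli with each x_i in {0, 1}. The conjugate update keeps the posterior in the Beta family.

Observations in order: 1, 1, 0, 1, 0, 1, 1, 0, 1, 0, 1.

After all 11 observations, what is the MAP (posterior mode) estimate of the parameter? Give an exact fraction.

5/7

obs 1: x=1 → posterior Beta(8, 11/5)
obs 2: x=1 → posterior Beta(9, 11/5)
obs 3: x=0 → posterior Beta(9, 16/5)
obs 4: x=1 → posterior Beta(10, 16/5)
obs 5: x=0 → posterior Beta(10, 21/5)
obs 6: x=1 → posterior Beta(11, 21/5)
obs 7: x=1 → posterior Beta(12, 21/5)
obs 8: x=0 → posterior Beta(12, 26/5)
obs 9: x=1 → posterior Beta(13, 26/5)
obs 10: x=0 → posterior Beta(13, 31/5)
obs 11: x=1 → posterior Beta(14, 31/5)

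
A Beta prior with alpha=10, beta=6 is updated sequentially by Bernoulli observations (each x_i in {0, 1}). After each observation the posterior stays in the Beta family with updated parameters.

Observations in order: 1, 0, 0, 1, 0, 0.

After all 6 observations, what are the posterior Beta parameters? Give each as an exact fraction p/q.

obs 1: x=1 → posterior Beta(11, 6)
obs 2: x=0 → posterior Beta(11, 7)
obs 3: x=0 → posterior Beta(11, 8)
obs 4: x=1 → posterior Beta(12, 8)
obs 5: x=0 → posterior Beta(12, 9)
obs 6: x=0 → posterior Beta(12, 10)

alpha=12, beta=10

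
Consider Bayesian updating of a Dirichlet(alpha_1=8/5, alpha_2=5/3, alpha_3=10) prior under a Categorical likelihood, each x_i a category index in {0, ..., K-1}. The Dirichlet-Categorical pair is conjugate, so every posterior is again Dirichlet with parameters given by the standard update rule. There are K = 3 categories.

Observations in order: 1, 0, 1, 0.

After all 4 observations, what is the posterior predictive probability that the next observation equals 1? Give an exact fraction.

obs 1: x=1 → posterior Dirichlet(8/5, 8/3, 10)
obs 2: x=0 → posterior Dirichlet(13/5, 8/3, 10)
obs 3: x=1 → posterior Dirichlet(13/5, 11/3, 10)
obs 4: x=0 → posterior Dirichlet(18/5, 11/3, 10)

55/259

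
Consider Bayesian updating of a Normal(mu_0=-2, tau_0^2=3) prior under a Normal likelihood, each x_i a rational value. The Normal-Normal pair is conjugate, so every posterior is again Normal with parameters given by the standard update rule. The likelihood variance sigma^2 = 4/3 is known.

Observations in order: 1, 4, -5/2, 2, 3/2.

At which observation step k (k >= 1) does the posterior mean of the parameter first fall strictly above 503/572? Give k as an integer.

obs 1: x=1 → posterior Normal(1/13, 12/13)
obs 2: x=4 → posterior Normal(37/22, 6/11)
obs 3: x=-5/2 → posterior Normal(29/62, 12/31)
obs 4: x=2 → posterior Normal(13/16, 3/10)
obs 5: x=3/2 → posterior Normal(46/49, 12/49)

k = 2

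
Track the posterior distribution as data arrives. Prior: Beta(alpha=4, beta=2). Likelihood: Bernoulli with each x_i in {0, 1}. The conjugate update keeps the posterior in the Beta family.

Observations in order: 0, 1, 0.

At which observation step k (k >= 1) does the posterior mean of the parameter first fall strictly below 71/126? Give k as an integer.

obs 1: x=0 → posterior Beta(4, 3)
obs 2: x=1 → posterior Beta(5, 3)
obs 3: x=0 → posterior Beta(5, 4)

k = 3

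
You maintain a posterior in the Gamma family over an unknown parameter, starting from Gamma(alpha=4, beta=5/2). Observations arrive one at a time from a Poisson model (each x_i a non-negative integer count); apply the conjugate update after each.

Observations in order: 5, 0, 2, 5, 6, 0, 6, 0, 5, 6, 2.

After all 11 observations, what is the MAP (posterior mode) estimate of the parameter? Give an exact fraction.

obs 1: x=5 → posterior Gamma(9, 7/2)
obs 2: x=0 → posterior Gamma(9, 9/2)
obs 3: x=2 → posterior Gamma(11, 11/2)
obs 4: x=5 → posterior Gamma(16, 13/2)
obs 5: x=6 → posterior Gamma(22, 15/2)
obs 6: x=0 → posterior Gamma(22, 17/2)
obs 7: x=6 → posterior Gamma(28, 19/2)
obs 8: x=0 → posterior Gamma(28, 21/2)
obs 9: x=5 → posterior Gamma(33, 23/2)
obs 10: x=6 → posterior Gamma(39, 25/2)
obs 11: x=2 → posterior Gamma(41, 27/2)

80/27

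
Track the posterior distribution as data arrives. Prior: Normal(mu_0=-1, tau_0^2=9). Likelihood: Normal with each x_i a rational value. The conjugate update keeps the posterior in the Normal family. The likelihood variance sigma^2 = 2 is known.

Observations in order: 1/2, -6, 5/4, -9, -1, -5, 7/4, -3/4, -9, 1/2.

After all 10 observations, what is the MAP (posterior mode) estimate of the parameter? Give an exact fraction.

-971/368

obs 1: x=1/2 → posterior Normal(5/22, 18/11)
obs 2: x=-6 → posterior Normal(-103/40, 9/10)
obs 3: x=5/4 → posterior Normal(-161/116, 18/29)
obs 4: x=-9 → posterior Normal(-485/152, 9/19)
obs 5: x=-1 → posterior Normal(-521/188, 18/47)
obs 6: x=-5 → posterior Normal(-701/224, 9/28)
obs 7: x=7/4 → posterior Normal(-319/130, 18/65)
obs 8: x=-3/4 → posterior Normal(-665/296, 9/37)
obs 9: x=-9 → posterior Normal(-989/332, 18/83)
obs 10: x=1/2 → posterior Normal(-971/368, 9/46)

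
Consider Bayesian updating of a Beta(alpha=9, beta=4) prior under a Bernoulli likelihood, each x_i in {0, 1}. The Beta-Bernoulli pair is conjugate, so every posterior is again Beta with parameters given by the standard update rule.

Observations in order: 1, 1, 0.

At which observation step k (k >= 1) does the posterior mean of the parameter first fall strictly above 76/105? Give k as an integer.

obs 1: x=1 → posterior Beta(10, 4)
obs 2: x=1 → posterior Beta(11, 4)
obs 3: x=0 → posterior Beta(11, 5)

k = 2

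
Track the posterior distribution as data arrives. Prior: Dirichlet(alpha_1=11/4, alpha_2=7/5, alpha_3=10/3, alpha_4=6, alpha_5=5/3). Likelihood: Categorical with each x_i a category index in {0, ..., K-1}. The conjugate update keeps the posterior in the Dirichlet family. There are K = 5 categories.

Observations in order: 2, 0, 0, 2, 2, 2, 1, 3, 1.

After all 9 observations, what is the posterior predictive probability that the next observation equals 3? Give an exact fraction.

obs 1: x=2 → posterior Dirichlet(11/4, 7/5, 13/3, 6, 5/3)
obs 2: x=0 → posterior Dirichlet(15/4, 7/5, 13/3, 6, 5/3)
obs 3: x=0 → posterior Dirichlet(19/4, 7/5, 13/3, 6, 5/3)
obs 4: x=2 → posterior Dirichlet(19/4, 7/5, 16/3, 6, 5/3)
obs 5: x=2 → posterior Dirichlet(19/4, 7/5, 19/3, 6, 5/3)
obs 6: x=2 → posterior Dirichlet(19/4, 7/5, 22/3, 6, 5/3)
obs 7: x=1 → posterior Dirichlet(19/4, 12/5, 22/3, 6, 5/3)
obs 8: x=3 → posterior Dirichlet(19/4, 12/5, 22/3, 7, 5/3)
obs 9: x=1 → posterior Dirichlet(19/4, 17/5, 22/3, 7, 5/3)

20/69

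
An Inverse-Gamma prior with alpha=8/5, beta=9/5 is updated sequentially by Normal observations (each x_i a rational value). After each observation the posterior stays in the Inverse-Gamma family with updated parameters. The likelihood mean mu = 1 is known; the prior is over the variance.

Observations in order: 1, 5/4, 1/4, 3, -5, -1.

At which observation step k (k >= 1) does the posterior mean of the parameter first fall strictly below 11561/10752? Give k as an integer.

k = 3

obs 1: x=1 → posterior Inverse-Gamma(21/10, 9/5)
obs 2: x=5/4 → posterior Inverse-Gamma(13/5, 293/160)
obs 3: x=1/4 → posterior Inverse-Gamma(31/10, 169/80)
obs 4: x=3 → posterior Inverse-Gamma(18/5, 329/80)
obs 5: x=-5 → posterior Inverse-Gamma(41/10, 1769/80)
obs 6: x=-1 → posterior Inverse-Gamma(23/5, 1929/80)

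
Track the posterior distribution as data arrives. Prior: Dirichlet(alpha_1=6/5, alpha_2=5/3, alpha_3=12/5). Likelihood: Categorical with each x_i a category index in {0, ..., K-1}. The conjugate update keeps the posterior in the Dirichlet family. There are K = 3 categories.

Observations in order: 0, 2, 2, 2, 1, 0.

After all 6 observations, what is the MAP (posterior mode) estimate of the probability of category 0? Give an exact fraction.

33/124

obs 1: x=0 → posterior Dirichlet(11/5, 5/3, 12/5)
obs 2: x=2 → posterior Dirichlet(11/5, 5/3, 17/5)
obs 3: x=2 → posterior Dirichlet(11/5, 5/3, 22/5)
obs 4: x=2 → posterior Dirichlet(11/5, 5/3, 27/5)
obs 5: x=1 → posterior Dirichlet(11/5, 8/3, 27/5)
obs 6: x=0 → posterior Dirichlet(16/5, 8/3, 27/5)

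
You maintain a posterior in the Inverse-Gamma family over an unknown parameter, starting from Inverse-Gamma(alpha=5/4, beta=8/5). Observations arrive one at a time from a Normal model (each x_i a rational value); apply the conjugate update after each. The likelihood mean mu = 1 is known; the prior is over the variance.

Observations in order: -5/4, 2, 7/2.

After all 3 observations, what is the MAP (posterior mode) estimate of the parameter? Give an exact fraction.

obs 1: x=-5/4 → posterior Inverse-Gamma(7/4, 661/160)
obs 2: x=2 → posterior Inverse-Gamma(9/4, 741/160)
obs 3: x=7/2 → posterior Inverse-Gamma(11/4, 1241/160)

1241/600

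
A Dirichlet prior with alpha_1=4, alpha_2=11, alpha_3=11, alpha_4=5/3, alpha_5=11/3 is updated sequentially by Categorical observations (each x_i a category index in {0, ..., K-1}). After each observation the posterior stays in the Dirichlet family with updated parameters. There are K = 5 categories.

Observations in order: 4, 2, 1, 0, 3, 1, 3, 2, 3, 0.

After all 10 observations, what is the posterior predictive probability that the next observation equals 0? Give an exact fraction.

9/62

obs 1: x=4 → posterior Dirichlet(4, 11, 11, 5/3, 14/3)
obs 2: x=2 → posterior Dirichlet(4, 11, 12, 5/3, 14/3)
obs 3: x=1 → posterior Dirichlet(4, 12, 12, 5/3, 14/3)
obs 4: x=0 → posterior Dirichlet(5, 12, 12, 5/3, 14/3)
obs 5: x=3 → posterior Dirichlet(5, 12, 12, 8/3, 14/3)
obs 6: x=1 → posterior Dirichlet(5, 13, 12, 8/3, 14/3)
obs 7: x=3 → posterior Dirichlet(5, 13, 12, 11/3, 14/3)
obs 8: x=2 → posterior Dirichlet(5, 13, 13, 11/3, 14/3)
obs 9: x=3 → posterior Dirichlet(5, 13, 13, 14/3, 14/3)
obs 10: x=0 → posterior Dirichlet(6, 13, 13, 14/3, 14/3)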